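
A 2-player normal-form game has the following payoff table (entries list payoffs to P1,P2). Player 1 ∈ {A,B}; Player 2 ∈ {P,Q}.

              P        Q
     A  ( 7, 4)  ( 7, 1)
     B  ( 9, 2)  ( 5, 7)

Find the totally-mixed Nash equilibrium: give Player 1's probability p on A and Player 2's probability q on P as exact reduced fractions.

P1 indiff ⇒ q·7+(1-q)·7 = q·9+(1-q)·5 ⇒ q(-2) = (1-q)(-2) ⇒ q = 1/2
P2 indiff ⇒ p·4+(1-p)·2 = p·1+(1-p)·7 ⇒ p(3) = (1-p)(5) ⇒ p = 5/8

p=5/8, q=1/2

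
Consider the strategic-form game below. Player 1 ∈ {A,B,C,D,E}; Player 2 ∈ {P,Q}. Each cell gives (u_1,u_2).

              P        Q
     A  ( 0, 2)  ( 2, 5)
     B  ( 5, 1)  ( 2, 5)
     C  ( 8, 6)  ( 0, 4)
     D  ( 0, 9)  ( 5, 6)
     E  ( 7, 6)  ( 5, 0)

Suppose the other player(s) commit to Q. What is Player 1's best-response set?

argmax u_1 = {D,E}

u_1(A vs Q) = 2
u_1(B vs Q) = 2
u_1(C vs Q) = 0
u_1(D vs Q) = 5
u_1(E vs Q) = 5
max payoff 5 at {D,E}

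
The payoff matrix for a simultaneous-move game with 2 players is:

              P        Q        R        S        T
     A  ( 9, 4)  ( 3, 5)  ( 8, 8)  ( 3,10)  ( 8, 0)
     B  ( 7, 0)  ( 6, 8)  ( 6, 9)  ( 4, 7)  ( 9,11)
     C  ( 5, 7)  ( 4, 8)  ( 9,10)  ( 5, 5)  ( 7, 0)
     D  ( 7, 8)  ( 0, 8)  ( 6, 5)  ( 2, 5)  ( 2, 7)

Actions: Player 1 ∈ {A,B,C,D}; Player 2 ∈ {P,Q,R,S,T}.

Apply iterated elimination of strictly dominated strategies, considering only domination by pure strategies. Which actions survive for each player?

Remaining: P1:{A,B,C} P2:{R,S,T}

P1 drop D (A beats it: P:9>7 Q:3>0 R:8>6 S:3>2 T:8>2)
P2 drop P (Q beats it: A:5>4 B:8>0 C:8>7)
P2 drop Q (R beats it: A:8>5 B:9>8 C:10>8)
P1→{A,B,C} P2→{R,S,T}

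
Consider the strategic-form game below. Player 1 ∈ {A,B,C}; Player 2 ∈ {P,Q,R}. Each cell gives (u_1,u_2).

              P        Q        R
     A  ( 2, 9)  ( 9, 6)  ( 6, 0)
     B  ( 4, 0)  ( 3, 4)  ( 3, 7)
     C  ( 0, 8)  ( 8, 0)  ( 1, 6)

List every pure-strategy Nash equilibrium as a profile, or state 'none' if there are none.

(A,P): not NE [P1→B gives 4>2]
(A,Q): not NE [P2→P gives 9>6]
(A,R): not NE [P2→P gives 9>0]
(B,P): not NE [P2→R gives 7>0]
(B,Q): not NE [P1→A gives 9>3; P2→R gives 7>4]
(B,R): not NE [P1→A gives 6>3]
(C,P): not NE [P1→B gives 4>0]
(C,Q): not NE [P1→A gives 9>8; P2→P gives 8>0]
(C,R): not NE [P1→A gives 6>1; P2→P gives 8>6]

No pure NE.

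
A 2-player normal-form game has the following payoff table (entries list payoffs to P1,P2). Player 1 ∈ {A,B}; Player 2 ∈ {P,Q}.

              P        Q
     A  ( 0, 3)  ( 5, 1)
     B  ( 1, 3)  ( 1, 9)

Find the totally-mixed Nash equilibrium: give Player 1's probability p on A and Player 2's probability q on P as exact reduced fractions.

p=3/4, q=4/5

P1 indiff ⇒ q·0+(1-q)·5 = q·1+(1-q)·1 ⇒ q(-1) = (1-q)(-4) ⇒ q = 4/5
P2 indiff ⇒ p·3+(1-p)·3 = p·1+(1-p)·9 ⇒ p(2) = (1-p)(6) ⇒ p = 3/4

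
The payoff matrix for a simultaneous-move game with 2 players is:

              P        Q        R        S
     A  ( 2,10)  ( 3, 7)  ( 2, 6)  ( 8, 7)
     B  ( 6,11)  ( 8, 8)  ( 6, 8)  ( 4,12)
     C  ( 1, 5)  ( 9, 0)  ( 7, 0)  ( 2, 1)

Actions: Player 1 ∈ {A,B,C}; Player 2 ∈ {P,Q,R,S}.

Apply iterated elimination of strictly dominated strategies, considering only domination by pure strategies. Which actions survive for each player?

P2 drop Q (P beats it: A:10>7 B:11>8 C:5>0)
P2 drop R (P beats it: A:10>6 B:11>8 C:5>0)
P1 drop C (A beats it: P:2>1 S:8>2)
P1→{A,B} P2→{P,S}

Remaining: P1:{A,B} P2:{P,S}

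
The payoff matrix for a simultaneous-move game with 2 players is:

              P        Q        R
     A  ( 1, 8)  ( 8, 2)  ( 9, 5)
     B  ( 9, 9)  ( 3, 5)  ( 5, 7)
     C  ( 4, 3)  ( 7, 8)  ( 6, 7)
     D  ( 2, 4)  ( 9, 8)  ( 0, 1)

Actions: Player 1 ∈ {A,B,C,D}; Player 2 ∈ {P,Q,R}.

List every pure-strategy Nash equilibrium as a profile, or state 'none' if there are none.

NE set: (B,P), (D,Q)

(A,P): not NE [P1→B gives 9>1]
(A,Q): not NE [P1→D gives 9>8; P2→P gives 8>2]
(A,R): not NE [P2→P gives 8>5]
(B,P): NE
(B,Q): not NE [P1→D gives 9>3; P2→P gives 9>5]
(B,R): not NE [P1→A gives 9>5; P2→P gives 9>7]
(C,P): not NE [P1→B gives 9>4; P2→Q gives 8>3]
(C,Q): not NE [P1→D gives 9>7]
(C,R): not NE [P1→A gives 9>6; P2→Q gives 8>7]
(D,P): not NE [P1→B gives 9>2; P2→Q gives 8>4]
(D,Q): NE
(D,R): not NE [P1→A gives 9>0; P2→Q gives 8>1]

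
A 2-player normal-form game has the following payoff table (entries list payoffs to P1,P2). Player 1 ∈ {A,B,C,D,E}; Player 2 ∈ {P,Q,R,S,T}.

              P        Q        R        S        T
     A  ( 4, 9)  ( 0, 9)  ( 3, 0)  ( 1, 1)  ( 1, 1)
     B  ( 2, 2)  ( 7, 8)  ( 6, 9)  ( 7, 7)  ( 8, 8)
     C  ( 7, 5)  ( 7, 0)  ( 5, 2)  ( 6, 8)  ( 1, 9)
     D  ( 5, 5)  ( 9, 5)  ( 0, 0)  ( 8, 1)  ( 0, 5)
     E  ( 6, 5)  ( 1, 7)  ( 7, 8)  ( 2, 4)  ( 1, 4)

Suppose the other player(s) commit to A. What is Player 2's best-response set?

u_2(P vs A) = 9
u_2(Q vs A) = 9
u_2(R vs A) = 0
u_2(S vs A) = 1
u_2(T vs A) = 1
max payoff 9 at {P,Q}

argmax u_2 = {P,Q}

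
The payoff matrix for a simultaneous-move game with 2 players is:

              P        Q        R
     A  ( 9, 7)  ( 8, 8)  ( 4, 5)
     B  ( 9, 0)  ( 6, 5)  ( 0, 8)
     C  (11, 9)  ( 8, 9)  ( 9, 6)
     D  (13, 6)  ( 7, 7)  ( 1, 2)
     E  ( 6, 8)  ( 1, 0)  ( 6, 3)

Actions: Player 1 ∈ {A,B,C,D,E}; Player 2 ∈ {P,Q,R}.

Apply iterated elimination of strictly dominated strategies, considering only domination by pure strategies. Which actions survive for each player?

Remaining: P1:{A,C,D} P2:{P,Q}

P1 drop B (C beats it: P:11>9 Q:8>6 R:9>0)
P1 drop E (C beats it: P:11>6 Q:8>1 R:9>6)
P2 drop R (P beats it: A:7>5 C:9>6 D:6>2)
P1→{A,C,D} P2→{P,Q}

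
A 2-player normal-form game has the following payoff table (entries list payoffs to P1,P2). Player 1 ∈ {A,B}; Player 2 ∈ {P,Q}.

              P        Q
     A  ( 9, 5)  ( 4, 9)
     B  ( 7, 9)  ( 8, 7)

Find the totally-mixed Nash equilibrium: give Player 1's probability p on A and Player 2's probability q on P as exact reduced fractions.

P1 indiff ⇒ q·9+(1-q)·4 = q·7+(1-q)·8 ⇒ q(2) = (1-q)(4) ⇒ q = 2/3
P2 indiff ⇒ p·5+(1-p)·9 = p·9+(1-p)·7 ⇒ p(-4) = (1-p)(-2) ⇒ p = 1/3

(p,q) = (1/3, 2/3)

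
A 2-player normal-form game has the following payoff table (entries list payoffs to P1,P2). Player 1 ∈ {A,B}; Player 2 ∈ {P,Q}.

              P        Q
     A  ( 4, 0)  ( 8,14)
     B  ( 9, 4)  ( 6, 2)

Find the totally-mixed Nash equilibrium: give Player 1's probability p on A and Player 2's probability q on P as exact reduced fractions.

P1 mixes 1/8 on A; P2 mixes 2/7 on P

P1 indiff ⇒ q·4+(1-q)·8 = q·9+(1-q)·6 ⇒ q(-5) = (1-q)(-2) ⇒ q = 2/7
P2 indiff ⇒ p·0+(1-p)·4 = p·14+(1-p)·2 ⇒ p(-14) = (1-p)(-2) ⇒ p = 1/8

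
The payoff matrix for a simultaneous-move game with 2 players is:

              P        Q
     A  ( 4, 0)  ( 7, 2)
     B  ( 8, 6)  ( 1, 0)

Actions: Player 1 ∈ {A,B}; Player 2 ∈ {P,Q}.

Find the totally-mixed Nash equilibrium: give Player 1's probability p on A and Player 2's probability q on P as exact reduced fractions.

(p,q) = (3/4, 3/5)

P1 indiff ⇒ q·4+(1-q)·7 = q·8+(1-q)·1 ⇒ q(-4) = (1-q)(-6) ⇒ q = 3/5
P2 indiff ⇒ p·0+(1-p)·6 = p·2+(1-p)·0 ⇒ p(-2) = (1-p)(-6) ⇒ p = 3/4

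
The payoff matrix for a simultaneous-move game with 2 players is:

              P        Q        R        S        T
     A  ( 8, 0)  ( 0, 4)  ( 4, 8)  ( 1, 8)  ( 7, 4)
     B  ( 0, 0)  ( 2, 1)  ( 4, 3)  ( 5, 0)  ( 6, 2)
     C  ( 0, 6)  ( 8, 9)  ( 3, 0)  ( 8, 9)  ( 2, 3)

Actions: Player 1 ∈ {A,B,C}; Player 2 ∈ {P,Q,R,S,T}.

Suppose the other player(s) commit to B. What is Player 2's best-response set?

argmax u_2 = {R}

u_2(P vs B) = 0
u_2(Q vs B) = 1
u_2(R vs B) = 3
u_2(S vs B) = 0
u_2(T vs B) = 2
max payoff 3 at {R}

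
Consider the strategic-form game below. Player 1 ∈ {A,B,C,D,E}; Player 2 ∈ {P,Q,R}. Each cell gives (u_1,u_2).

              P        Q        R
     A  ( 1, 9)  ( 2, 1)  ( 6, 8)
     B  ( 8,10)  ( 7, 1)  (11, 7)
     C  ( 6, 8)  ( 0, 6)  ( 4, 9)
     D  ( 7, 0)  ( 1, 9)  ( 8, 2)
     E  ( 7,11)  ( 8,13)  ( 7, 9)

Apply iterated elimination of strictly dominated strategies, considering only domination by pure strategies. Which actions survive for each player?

P1 drop A (B beats it: P:8>1 Q:7>2 R:11>6)
P1 drop C (B beats it: P:8>6 Q:7>0 R:11>4)
P1 drop D (B beats it: P:8>7 Q:7>1 R:11>8)
P2 drop R (P beats it: B:10>7 E:11>9)
P1→{B,E} P2→{P,Q}

IESDS → P1:{B,E} P2:{P,Q}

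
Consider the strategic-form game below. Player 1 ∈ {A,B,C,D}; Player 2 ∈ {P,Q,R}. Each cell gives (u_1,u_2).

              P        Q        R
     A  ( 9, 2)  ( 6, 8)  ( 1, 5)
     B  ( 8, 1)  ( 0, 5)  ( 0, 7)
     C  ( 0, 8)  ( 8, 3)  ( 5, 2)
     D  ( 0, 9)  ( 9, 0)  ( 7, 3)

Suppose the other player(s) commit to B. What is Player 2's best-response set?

BR_2 = {R}

u_2(P vs B) = 1
u_2(Q vs B) = 5
u_2(R vs B) = 7
max payoff 7 at {R}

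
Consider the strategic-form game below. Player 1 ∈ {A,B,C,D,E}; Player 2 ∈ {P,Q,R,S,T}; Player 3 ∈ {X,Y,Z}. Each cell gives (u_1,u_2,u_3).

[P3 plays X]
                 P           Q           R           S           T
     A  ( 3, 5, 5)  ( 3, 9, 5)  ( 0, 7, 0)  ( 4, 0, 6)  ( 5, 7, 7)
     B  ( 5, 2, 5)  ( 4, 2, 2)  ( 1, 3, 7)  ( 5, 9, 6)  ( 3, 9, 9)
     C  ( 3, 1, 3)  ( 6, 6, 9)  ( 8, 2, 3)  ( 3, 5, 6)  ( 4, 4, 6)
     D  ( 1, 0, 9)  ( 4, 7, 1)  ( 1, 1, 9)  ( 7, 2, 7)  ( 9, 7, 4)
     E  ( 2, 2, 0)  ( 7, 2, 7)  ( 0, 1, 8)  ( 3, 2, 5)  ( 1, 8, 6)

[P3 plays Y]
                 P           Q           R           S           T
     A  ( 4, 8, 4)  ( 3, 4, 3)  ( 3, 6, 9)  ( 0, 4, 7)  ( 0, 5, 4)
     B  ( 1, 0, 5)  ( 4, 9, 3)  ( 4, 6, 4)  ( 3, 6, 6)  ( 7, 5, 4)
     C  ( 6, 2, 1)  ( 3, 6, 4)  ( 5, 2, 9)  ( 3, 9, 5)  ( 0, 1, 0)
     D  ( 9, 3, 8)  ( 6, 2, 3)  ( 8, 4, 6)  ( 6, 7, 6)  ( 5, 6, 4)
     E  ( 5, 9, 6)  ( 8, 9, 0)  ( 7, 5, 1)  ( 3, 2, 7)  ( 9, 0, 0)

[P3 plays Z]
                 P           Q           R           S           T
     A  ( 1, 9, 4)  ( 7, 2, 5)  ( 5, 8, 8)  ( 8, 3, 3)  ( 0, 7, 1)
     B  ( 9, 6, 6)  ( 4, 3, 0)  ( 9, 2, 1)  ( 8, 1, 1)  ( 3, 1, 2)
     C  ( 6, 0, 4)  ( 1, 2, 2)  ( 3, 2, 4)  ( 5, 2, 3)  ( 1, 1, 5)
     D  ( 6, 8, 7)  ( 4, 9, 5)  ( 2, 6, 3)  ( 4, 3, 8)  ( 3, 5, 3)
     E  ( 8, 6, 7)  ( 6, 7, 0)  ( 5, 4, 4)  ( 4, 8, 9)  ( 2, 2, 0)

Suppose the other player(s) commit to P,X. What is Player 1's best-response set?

argmax u_1 = {B}

u_1(A vs P,X) = 3
u_1(B vs P,X) = 5
u_1(C vs P,X) = 3
u_1(D vs P,X) = 1
u_1(E vs P,X) = 2
max payoff 5 at {B}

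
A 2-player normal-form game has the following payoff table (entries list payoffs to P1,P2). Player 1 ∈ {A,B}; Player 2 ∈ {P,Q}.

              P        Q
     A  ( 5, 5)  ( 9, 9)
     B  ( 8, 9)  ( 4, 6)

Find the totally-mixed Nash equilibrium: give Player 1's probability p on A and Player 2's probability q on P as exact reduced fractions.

P1 mixes 3/7 on A; P2 mixes 5/8 on P

P1 indiff ⇒ q·5+(1-q)·9 = q·8+(1-q)·4 ⇒ q(-3) = (1-q)(-5) ⇒ q = 5/8
P2 indiff ⇒ p·5+(1-p)·9 = p·9+(1-p)·6 ⇒ p(-4) = (1-p)(-3) ⇒ p = 3/7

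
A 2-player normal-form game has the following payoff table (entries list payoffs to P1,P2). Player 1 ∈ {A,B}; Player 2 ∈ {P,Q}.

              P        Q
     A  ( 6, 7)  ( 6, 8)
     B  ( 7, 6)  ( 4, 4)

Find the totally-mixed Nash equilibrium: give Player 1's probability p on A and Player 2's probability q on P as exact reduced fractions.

P1 indiff ⇒ q·6+(1-q)·6 = q·7+(1-q)·4 ⇒ q(-1) = (1-q)(-2) ⇒ q = 2/3
P2 indiff ⇒ p·7+(1-p)·6 = p·8+(1-p)·4 ⇒ p(-1) = (1-p)(-2) ⇒ p = 2/3

(p,q) = (2/3, 2/3)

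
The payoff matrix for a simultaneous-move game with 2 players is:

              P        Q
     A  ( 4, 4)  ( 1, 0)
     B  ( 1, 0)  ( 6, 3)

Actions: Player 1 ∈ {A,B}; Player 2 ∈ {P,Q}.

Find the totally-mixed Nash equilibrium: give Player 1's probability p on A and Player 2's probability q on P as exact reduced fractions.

P1 indiff ⇒ q·4+(1-q)·1 = q·1+(1-q)·6 ⇒ q(3) = (1-q)(5) ⇒ q = 5/8
P2 indiff ⇒ p·4+(1-p)·0 = p·0+(1-p)·3 ⇒ p(4) = (1-p)(3) ⇒ p = 3/7

(p,q) = (3/7, 5/8)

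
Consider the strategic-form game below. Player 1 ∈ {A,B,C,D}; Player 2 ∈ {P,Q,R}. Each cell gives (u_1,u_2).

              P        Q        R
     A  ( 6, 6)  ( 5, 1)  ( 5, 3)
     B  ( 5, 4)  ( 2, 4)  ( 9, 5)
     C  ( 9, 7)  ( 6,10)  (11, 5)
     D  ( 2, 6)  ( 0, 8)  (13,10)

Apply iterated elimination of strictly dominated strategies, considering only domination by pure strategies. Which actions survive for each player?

IESDS → P1:{C,D} P2:{Q,R}

P1 drop A (C beats it: P:9>6 Q:6>5 R:11>5)
P1 drop B (C beats it: P:9>5 Q:6>2 R:11>9)
P2 drop P (Q beats it: C:10>7 D:8>6)
P1→{C,D} P2→{Q,R}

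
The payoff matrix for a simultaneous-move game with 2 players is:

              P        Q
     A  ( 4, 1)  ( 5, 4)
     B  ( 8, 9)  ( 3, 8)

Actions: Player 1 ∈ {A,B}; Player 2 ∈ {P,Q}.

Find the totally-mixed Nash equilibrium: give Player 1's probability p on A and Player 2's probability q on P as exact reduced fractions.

p=1/4, q=1/3

P1 indiff ⇒ q·4+(1-q)·5 = q·8+(1-q)·3 ⇒ q(-4) = (1-q)(-2) ⇒ q = 1/3
P2 indiff ⇒ p·1+(1-p)·9 = p·4+(1-p)·8 ⇒ p(-3) = (1-p)(-1) ⇒ p = 1/4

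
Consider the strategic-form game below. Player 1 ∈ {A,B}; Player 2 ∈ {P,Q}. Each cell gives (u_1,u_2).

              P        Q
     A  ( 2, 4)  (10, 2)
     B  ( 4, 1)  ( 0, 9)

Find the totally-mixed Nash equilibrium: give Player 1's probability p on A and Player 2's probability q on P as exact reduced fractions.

P1 indiff ⇒ q·2+(1-q)·10 = q·4+(1-q)·0 ⇒ q(-2) = (1-q)(-10) ⇒ q = 5/6
P2 indiff ⇒ p·4+(1-p)·1 = p·2+(1-p)·9 ⇒ p(2) = (1-p)(8) ⇒ p = 4/5

p=4/5, q=5/6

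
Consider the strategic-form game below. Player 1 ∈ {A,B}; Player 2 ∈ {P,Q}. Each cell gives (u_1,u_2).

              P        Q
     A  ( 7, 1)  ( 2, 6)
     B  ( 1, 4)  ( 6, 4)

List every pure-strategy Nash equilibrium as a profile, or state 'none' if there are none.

NE set: (B,Q)

(A,P): not NE [P2→Q gives 6>1]
(A,Q): not NE [P1→B gives 6>2]
(B,P): not NE [P1→A gives 7>1]
(B,Q): NE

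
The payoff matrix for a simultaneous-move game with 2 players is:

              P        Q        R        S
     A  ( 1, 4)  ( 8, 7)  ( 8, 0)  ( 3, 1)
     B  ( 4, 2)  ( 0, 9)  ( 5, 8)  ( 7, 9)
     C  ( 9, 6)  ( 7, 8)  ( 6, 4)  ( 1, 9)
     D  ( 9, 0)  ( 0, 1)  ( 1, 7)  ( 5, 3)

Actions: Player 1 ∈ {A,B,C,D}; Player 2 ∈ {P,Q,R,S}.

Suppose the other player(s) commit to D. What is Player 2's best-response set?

P2 best: {R}

u_2(P vs D) = 0
u_2(Q vs D) = 1
u_2(R vs D) = 7
u_2(S vs D) = 3
max payoff 7 at {R}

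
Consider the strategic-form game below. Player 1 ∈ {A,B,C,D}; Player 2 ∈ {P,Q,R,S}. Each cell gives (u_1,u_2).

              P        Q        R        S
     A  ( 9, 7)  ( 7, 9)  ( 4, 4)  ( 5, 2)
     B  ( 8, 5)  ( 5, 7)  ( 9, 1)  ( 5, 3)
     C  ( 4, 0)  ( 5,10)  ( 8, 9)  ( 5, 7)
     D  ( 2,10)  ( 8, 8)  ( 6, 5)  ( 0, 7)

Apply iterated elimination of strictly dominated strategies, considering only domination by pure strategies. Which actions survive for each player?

Remaining: P1:{A,D} P2:{P,Q}

P2 drop R (Q beats it: A:9>4 B:7>1 C:10>9 D:8>5)
P2 drop S (Q beats it: A:9>2 B:7>3 C:10>7 D:8>7)
P1 drop B (A beats it: P:9>8 Q:7>5)
P1 drop C (A beats it: P:9>4 Q:7>5)
P1→{A,D} P2→{P,Q}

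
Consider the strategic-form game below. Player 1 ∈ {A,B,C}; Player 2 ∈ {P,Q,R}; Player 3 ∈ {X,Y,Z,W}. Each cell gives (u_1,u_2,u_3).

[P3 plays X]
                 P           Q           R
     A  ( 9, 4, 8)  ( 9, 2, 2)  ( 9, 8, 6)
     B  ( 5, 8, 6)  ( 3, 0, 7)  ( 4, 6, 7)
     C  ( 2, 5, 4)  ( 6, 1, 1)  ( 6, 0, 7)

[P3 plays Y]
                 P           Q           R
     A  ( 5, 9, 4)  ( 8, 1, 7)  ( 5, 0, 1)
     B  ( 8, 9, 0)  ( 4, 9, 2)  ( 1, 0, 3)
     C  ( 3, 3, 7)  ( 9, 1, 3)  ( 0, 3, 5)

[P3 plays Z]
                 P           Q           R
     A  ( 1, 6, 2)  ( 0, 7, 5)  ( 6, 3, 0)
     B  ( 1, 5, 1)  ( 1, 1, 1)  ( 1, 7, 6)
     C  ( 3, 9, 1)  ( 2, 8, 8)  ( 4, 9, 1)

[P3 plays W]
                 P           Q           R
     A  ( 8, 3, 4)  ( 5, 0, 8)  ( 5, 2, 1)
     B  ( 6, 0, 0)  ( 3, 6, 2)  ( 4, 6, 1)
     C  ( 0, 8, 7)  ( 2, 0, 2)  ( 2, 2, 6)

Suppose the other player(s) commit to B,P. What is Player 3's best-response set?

BR_3 = {X}

u_3(X vs B,P) = 6
u_3(Y vs B,P) = 0
u_3(Z vs B,P) = 1
u_3(W vs B,P) = 0
max payoff 6 at {X}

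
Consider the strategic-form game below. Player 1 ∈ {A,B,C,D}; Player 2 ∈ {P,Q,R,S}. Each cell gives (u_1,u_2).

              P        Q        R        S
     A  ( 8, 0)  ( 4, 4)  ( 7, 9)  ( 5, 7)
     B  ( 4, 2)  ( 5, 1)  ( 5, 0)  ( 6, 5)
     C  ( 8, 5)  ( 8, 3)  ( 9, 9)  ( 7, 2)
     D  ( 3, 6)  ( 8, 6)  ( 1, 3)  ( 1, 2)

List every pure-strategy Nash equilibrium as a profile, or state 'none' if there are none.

NE set: (C,R), (D,Q)

(A,P): not NE [P2→R gives 9>0]
(A,Q): not NE [P1→D gives 8>4; P2→R gives 9>4]
(A,R): not NE [P1→C gives 9>7]
(A,S): not NE [P1→C gives 7>5; P2→R gives 9>7]
(B,P): not NE [P1→C gives 8>4; P2→S gives 5>2]
(B,Q): not NE [P1→D gives 8>5; P2→S gives 5>1]
(B,R): not NE [P1→C gives 9>5; P2→S gives 5>0]
(B,S): not NE [P1→C gives 7>6]
(C,P): not NE [P2→R gives 9>5]
(C,Q): not NE [P2→R gives 9>3]
(C,R): NE
(C,S): not NE [P2→R gives 9>2]
(D,P): not NE [P1→C gives 8>3]
(D,Q): NE
(D,R): not NE [P1→C gives 9>1; P2→Q gives 6>3]
(D,S): not NE [P1→C gives 7>1; P2→Q gives 6>2]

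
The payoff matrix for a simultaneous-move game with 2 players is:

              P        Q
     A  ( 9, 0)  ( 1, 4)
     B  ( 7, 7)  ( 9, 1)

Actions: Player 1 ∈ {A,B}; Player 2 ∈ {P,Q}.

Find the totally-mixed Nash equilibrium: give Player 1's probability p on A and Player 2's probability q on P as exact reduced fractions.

p=3/5, q=4/5

P1 indiff ⇒ q·9+(1-q)·1 = q·7+(1-q)·9 ⇒ q(2) = (1-q)(8) ⇒ q = 4/5
P2 indiff ⇒ p·0+(1-p)·7 = p·4+(1-p)·1 ⇒ p(-4) = (1-p)(-6) ⇒ p = 3/5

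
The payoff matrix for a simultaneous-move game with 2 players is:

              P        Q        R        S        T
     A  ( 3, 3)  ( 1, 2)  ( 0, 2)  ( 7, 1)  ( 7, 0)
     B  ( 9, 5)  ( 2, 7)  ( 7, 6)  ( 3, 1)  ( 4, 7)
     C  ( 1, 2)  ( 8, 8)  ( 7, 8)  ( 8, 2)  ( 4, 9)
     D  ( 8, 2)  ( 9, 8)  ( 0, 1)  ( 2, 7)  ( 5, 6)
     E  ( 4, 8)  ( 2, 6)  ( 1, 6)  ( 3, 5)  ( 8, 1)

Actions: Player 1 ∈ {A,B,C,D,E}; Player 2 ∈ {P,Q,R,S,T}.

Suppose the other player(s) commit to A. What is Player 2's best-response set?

argmax u_2 = {P}

u_2(P vs A) = 3
u_2(Q vs A) = 2
u_2(R vs A) = 2
u_2(S vs A) = 1
u_2(T vs A) = 0
max payoff 3 at {P}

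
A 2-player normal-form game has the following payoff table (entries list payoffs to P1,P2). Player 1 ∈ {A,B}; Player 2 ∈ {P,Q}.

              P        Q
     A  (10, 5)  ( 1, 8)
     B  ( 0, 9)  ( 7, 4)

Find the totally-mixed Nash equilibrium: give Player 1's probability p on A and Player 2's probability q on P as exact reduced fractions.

P1 indiff ⇒ q·10+(1-q)·1 = q·0+(1-q)·7 ⇒ q(10) = (1-q)(6) ⇒ q = 3/8
P2 indiff ⇒ p·5+(1-p)·9 = p·8+(1-p)·4 ⇒ p(-3) = (1-p)(-5) ⇒ p = 5/8

p=5/8, q=3/8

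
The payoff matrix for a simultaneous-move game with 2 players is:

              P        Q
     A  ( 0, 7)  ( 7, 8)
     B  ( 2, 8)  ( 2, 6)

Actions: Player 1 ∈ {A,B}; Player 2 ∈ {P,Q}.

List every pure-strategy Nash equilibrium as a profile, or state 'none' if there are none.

(A,P): not NE [P1→B gives 2>0; P2→Q gives 8>7]
(A,Q): NE
(B,P): NE
(B,Q): not NE [P1→A gives 7>2; P2→P gives 8>6]

PSNE = {(A,Q), (B,P)}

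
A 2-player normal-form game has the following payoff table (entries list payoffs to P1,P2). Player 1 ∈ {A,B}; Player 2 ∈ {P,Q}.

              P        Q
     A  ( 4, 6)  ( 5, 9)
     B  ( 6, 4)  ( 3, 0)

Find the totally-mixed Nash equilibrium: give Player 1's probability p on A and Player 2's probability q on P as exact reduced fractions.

P1 mixes 4/7 on A; P2 mixes 1/2 on P

P1 indiff ⇒ q·4+(1-q)·5 = q·6+(1-q)·3 ⇒ q(-2) = (1-q)(-2) ⇒ q = 1/2
P2 indiff ⇒ p·6+(1-p)·4 = p·9+(1-p)·0 ⇒ p(-3) = (1-p)(-4) ⇒ p = 4/7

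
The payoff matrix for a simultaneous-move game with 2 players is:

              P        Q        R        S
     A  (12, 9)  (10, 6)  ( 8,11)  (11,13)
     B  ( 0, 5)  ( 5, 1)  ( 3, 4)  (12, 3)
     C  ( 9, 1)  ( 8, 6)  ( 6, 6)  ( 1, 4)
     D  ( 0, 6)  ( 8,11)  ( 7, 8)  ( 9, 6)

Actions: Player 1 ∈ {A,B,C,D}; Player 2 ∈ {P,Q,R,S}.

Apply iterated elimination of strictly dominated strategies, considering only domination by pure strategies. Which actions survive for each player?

IESDS → P1:{A,B} P2:{P,R,S}

P1 drop C (A beats it: P:12>9 Q:10>8 R:8>6 S:11>1)
P1 drop D (A beats it: P:12>0 Q:10>8 R:8>7 S:11>9)
P2 drop Q (P beats it: A:9>6 B:5>1)
P1→{A,B} P2→{P,R,S}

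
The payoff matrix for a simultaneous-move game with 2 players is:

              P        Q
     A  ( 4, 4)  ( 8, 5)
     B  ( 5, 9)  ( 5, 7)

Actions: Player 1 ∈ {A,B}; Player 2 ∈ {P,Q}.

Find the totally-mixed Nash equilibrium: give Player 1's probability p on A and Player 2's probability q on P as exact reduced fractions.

P1 indiff ⇒ q·4+(1-q)·8 = q·5+(1-q)·5 ⇒ q(-1) = (1-q)(-3) ⇒ q = 3/4
P2 indiff ⇒ p·4+(1-p)·9 = p·5+(1-p)·7 ⇒ p(-1) = (1-p)(-2) ⇒ p = 2/3

P1 mixes 2/3 on A; P2 mixes 3/4 on P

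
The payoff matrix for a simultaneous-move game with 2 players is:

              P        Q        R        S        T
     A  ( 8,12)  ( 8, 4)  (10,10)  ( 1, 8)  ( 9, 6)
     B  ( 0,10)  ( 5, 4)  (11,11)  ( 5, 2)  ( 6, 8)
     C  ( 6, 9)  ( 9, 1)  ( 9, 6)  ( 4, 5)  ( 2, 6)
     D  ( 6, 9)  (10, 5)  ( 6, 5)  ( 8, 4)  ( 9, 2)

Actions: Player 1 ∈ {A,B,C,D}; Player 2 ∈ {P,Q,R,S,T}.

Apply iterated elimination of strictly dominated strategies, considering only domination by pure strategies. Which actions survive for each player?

IESDS → P1:{A,B} P2:{P,R}

P2 drop Q (P beats it: A:12>4 B:10>4 C:9>1 D:9>5)
P2 drop S (P beats it: A:12>8 B:10>2 C:9>5 D:9>4)
P1 drop C (A beats it: P:8>6 R:10>9 T:9>2)
P2 drop T (P beats it: A:12>6 B:10>8 D:9>2)
P1 drop D (A beats it: P:8>6 R:10>6)
P1→{A,B} P2→{P,R}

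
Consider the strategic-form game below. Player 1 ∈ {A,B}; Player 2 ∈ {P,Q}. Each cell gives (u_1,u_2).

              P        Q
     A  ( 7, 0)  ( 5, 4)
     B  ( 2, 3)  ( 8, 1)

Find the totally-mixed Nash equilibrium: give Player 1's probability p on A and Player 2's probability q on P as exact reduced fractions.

p=1/3, q=3/8

P1 indiff ⇒ q·7+(1-q)·5 = q·2+(1-q)·8 ⇒ q(5) = (1-q)(3) ⇒ q = 3/8
P2 indiff ⇒ p·0+(1-p)·3 = p·4+(1-p)·1 ⇒ p(-4) = (1-p)(-2) ⇒ p = 1/3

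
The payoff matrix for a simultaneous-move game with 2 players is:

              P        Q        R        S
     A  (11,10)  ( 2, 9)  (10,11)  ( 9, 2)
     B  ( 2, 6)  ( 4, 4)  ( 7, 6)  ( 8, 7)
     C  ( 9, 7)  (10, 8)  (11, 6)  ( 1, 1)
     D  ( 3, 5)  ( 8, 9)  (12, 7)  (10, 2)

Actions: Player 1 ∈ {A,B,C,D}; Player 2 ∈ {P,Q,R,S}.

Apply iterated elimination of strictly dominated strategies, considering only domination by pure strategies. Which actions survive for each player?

Survivors P1:{A,C,D} P2:{P,Q,R}

P1 drop B (D beats it: P:3>2 Q:8>4 R:12>7 S:10>8)
P2 drop S (P beats it: A:10>2 C:7>1 D:5>2)
P1→{A,C,D} P2→{P,Q,R}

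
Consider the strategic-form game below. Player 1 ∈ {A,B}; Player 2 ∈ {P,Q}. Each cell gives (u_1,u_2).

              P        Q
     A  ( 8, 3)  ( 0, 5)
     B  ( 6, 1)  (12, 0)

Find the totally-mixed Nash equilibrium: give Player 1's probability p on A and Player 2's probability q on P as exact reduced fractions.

(p,q) = (1/3, 6/7)

P1 indiff ⇒ q·8+(1-q)·0 = q·6+(1-q)·12 ⇒ q(2) = (1-q)(12) ⇒ q = 6/7
P2 indiff ⇒ p·3+(1-p)·1 = p·5+(1-p)·0 ⇒ p(-2) = (1-p)(-1) ⇒ p = 1/3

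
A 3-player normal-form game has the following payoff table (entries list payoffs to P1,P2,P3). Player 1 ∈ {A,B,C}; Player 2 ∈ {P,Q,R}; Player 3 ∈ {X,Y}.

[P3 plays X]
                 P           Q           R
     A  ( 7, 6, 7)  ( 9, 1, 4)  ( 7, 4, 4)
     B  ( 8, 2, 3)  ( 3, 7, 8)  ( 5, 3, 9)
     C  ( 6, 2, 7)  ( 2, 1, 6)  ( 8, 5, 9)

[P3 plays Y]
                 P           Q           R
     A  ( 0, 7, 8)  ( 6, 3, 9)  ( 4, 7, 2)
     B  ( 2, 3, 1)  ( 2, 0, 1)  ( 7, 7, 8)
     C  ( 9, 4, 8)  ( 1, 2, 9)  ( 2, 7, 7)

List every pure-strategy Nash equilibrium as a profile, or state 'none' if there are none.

(A,P,X): not NE [P1→B gives 8>7; P3→Y gives 8>7]
(A,P,Y): not NE [P1→C gives 9>0]
(A,Q,X): not NE [P2→P gives 6>1; P3→Y gives 9>4]
(A,Q,Y): not NE [P2→R gives 7>3]
(A,R,X): not NE [P1→C gives 8>7; P2→P gives 6>4]
(A,R,Y): not NE [P1→B gives 7>4; P3→X gives 4>2]
(B,P,X): not NE [P2→Q gives 7>2]
(B,P,Y): not NE [P1→C gives 9>2; P2→R gives 7>3; P3→X gives 3>1]
(B,Q,X): not NE [P1→A gives 9>3]
(B,Q,Y): not NE [P1→A gives 6>2; P2→R gives 7>0; P3→X gives 8>1]
(B,R,X): not NE [P1→C gives 8>5; P2→Q gives 7>3]
(B,R,Y): not NE [P3→X gives 9>8]
(C,P,X): not NE [P1→B gives 8>6; P2→R gives 5>2; P3→Y gives 8>7]
(C,P,Y): not NE [P2→R gives 7>4]
(C,Q,X): not NE [P1→A gives 9>2; P2→R gives 5>1; P3→Y gives 9>6]
(C,Q,Y): not NE [P1→A gives 6>1; P2→R gives 7>2]
(C,R,X): NE
(C,R,Y): not NE [P1→B gives 7>2; P3→X gives 9>7]

Nash profiles: (C,R,X)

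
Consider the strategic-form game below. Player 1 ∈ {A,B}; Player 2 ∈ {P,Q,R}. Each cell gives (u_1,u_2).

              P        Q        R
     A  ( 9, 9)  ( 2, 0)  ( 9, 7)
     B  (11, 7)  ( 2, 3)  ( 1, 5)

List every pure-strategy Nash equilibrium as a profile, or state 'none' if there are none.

NE set: (B,P)

(A,P): not NE [P1→B gives 11>9]
(A,Q): not NE [P2→P gives 9>0]
(A,R): not NE [P2→P gives 9>7]
(B,P): NE
(B,Q): not NE [P2→P gives 7>3]
(B,R): not NE [P1→A gives 9>1; P2→P gives 7>5]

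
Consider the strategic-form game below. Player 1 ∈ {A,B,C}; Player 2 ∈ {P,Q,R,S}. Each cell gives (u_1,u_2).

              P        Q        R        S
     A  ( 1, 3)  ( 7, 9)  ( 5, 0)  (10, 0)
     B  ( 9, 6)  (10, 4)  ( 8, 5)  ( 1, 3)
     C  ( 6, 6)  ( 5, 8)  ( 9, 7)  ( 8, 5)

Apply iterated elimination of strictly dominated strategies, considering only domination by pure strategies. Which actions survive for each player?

Survivors P1:{B,C} P2:{P,Q,R}

P2 drop S (P beats it: A:3>0 B:6>3 C:6>5)
P1 drop A (B beats it: P:9>1 Q:10>7 R:8>5)
P1→{B,C} P2→{P,Q,R}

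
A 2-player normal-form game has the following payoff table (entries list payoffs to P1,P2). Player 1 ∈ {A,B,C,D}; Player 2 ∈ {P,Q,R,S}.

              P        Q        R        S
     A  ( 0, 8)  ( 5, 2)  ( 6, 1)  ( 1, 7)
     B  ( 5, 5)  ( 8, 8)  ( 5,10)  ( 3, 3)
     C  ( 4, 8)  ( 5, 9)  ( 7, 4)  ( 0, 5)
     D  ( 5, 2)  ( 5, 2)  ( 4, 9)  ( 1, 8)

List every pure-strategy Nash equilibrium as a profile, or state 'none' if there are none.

No pure NE.

(A,P): not NE [P1→D gives 5>0]
(A,Q): not NE [P1→B gives 8>5; P2→P gives 8>2]
(A,R): not NE [P1→C gives 7>6; P2→P gives 8>1]
(A,S): not NE [P1→B gives 3>1; P2→P gives 8>7]
(B,P): not NE [P2→R gives 10>5]
(B,Q): not NE [P2→R gives 10>8]
(B,R): not NE [P1→C gives 7>5]
(B,S): not NE [P2→R gives 10>3]
(C,P): not NE [P1→D gives 5>4; P2→Q gives 9>8]
(C,Q): not NE [P1→B gives 8>5]
(C,R): not NE [P2→Q gives 9>4]
(C,S): not NE [P1→B gives 3>0; P2→Q gives 9>5]
(D,P): not NE [P2→R gives 9>2]
(D,Q): not NE [P1→B gives 8>5; P2→R gives 9>2]
(D,R): not NE [P1→C gives 7>4]
(D,S): not NE [P1→B gives 3>1; P2→R gives 9>8]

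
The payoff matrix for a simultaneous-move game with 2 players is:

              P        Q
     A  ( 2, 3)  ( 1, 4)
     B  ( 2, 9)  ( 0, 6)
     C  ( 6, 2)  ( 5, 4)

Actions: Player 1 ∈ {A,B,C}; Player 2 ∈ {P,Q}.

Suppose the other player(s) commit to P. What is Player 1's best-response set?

u_1(A vs P) = 2
u_1(B vs P) = 2
u_1(C vs P) = 6
max payoff 6 at {C}

P1 best: {C}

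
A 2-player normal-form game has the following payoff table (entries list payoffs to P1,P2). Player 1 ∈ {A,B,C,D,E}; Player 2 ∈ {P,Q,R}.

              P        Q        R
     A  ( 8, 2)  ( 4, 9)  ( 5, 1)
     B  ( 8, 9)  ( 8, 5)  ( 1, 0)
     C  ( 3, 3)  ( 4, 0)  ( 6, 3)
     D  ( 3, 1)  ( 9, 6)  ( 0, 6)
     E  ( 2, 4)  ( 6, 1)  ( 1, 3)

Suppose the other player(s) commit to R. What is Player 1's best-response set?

u_1(A vs R) = 5
u_1(B vs R) = 1
u_1(C vs R) = 6
u_1(D vs R) = 0
u_1(E vs R) = 1
max payoff 6 at {C}

argmax u_1 = {C}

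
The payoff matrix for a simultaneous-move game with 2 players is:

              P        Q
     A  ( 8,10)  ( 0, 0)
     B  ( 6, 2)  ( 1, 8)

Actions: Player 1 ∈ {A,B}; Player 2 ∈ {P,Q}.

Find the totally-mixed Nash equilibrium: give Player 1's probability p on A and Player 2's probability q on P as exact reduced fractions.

P1 indiff ⇒ q·8+(1-q)·0 = q·6+(1-q)·1 ⇒ q(2) = (1-q)(1) ⇒ q = 1/3
P2 indiff ⇒ p·10+(1-p)·2 = p·0+(1-p)·8 ⇒ p(10) = (1-p)(6) ⇒ p = 3/8

(p,q) = (3/8, 1/3)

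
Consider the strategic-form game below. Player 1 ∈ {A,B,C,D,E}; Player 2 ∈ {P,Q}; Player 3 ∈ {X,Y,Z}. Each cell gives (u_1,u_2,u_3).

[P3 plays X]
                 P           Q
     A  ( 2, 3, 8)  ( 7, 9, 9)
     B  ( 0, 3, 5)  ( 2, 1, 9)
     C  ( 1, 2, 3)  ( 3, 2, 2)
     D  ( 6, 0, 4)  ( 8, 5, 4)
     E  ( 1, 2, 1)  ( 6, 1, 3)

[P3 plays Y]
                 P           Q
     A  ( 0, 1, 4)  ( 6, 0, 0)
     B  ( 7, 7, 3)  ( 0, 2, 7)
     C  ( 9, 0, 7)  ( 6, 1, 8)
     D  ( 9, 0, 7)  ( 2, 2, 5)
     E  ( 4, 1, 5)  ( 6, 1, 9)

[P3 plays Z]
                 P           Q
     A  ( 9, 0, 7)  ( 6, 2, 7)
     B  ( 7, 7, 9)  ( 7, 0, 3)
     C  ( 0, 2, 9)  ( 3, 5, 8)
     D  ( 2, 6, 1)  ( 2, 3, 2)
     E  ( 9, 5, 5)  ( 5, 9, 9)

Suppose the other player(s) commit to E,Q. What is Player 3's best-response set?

BR_3 = {Y,Z}

u_3(X vs E,Q) = 3
u_3(Y vs E,Q) = 9
u_3(Z vs E,Q) = 9
max payoff 9 at {Y,Z}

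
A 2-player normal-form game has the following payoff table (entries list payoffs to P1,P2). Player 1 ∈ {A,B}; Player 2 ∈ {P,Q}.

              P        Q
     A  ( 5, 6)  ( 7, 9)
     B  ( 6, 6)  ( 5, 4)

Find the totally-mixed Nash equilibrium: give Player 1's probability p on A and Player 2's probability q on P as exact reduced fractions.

P1 mixes 2/5 on A; P2 mixes 2/3 on P

P1 indiff ⇒ q·5+(1-q)·7 = q·6+(1-q)·5 ⇒ q(-1) = (1-q)(-2) ⇒ q = 2/3
P2 indiff ⇒ p·6+(1-p)·6 = p·9+(1-p)·4 ⇒ p(-3) = (1-p)(-2) ⇒ p = 2/5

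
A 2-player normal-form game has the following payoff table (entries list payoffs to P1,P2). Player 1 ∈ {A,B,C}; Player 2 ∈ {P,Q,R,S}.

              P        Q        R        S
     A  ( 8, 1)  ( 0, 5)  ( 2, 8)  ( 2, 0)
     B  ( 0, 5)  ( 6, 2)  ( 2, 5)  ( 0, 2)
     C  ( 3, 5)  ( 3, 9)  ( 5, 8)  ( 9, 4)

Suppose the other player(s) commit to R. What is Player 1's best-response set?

u_1(A vs R) = 2
u_1(B vs R) = 2
u_1(C vs R) = 5
max payoff 5 at {C}

argmax u_1 = {C}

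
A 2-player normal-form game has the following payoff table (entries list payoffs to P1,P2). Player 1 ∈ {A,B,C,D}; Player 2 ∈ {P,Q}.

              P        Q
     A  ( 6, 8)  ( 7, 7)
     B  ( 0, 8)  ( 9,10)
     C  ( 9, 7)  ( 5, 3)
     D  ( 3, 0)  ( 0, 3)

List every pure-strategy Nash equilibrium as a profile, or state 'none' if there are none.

(A,P): not NE [P1→C gives 9>6]
(A,Q): not NE [P1→B gives 9>7; P2→P gives 8>7]
(B,P): not NE [P1→C gives 9>0; P2→Q gives 10>8]
(B,Q): NE
(C,P): NE
(C,Q): not NE [P1→B gives 9>5; P2→P gives 7>3]
(D,P): not NE [P1→C gives 9>3; P2→Q gives 3>0]
(D,Q): not NE [P1→B gives 9>0]

NE set: (B,Q), (C,P)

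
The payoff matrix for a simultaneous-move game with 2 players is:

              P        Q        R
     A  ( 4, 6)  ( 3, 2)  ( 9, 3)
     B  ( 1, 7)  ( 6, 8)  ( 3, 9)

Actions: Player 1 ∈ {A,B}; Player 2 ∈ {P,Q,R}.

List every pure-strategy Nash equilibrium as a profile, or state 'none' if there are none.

NE set: (A,P)

(A,P): NE
(A,Q): not NE [P1→B gives 6>3; P2→P gives 6>2]
(A,R): not NE [P2→P gives 6>3]
(B,P): not NE [P1→A gives 4>1; P2→R gives 9>7]
(B,Q): not NE [P2→R gives 9>8]
(B,R): not NE [P1→A gives 9>3]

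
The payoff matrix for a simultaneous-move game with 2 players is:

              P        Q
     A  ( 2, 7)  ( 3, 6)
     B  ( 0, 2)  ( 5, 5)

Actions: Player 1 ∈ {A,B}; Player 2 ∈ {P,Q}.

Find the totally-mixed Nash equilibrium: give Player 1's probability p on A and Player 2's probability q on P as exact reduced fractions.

P1 indiff ⇒ q·2+(1-q)·3 = q·0+(1-q)·5 ⇒ q(2) = (1-q)(2) ⇒ q = 1/2
P2 indiff ⇒ p·7+(1-p)·2 = p·6+(1-p)·5 ⇒ p(1) = (1-p)(3) ⇒ p = 3/4

p=3/4, q=1/2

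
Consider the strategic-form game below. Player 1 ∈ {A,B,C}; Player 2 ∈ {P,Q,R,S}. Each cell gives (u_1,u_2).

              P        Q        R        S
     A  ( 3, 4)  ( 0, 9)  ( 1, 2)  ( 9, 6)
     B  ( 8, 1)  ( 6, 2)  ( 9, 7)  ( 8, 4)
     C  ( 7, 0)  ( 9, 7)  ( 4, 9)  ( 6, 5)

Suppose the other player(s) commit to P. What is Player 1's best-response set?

argmax u_1 = {B}

u_1(A vs P) = 3
u_1(B vs P) = 8
u_1(C vs P) = 7
max payoff 8 at {B}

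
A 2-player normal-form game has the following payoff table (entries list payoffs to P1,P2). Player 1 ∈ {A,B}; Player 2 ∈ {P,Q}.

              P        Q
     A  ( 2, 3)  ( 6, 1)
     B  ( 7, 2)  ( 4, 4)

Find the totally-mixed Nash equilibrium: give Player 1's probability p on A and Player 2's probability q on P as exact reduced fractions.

P1 indiff ⇒ q·2+(1-q)·6 = q·7+(1-q)·4 ⇒ q(-5) = (1-q)(-2) ⇒ q = 2/7
P2 indiff ⇒ p·3+(1-p)·2 = p·1+(1-p)·4 ⇒ p(2) = (1-p)(2) ⇒ p = 1/2

P1 mixes 1/2 on A; P2 mixes 2/7 on P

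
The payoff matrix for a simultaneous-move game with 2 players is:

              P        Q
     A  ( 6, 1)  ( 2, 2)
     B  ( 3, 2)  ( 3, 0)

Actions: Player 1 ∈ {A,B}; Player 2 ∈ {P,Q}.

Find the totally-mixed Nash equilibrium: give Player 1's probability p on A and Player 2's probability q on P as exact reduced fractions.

P1 mixes 2/3 on A; P2 mixes 1/4 on P

P1 indiff ⇒ q·6+(1-q)·2 = q·3+(1-q)·3 ⇒ q(3) = (1-q)(1) ⇒ q = 1/4
P2 indiff ⇒ p·1+(1-p)·2 = p·2+(1-p)·0 ⇒ p(-1) = (1-p)(-2) ⇒ p = 2/3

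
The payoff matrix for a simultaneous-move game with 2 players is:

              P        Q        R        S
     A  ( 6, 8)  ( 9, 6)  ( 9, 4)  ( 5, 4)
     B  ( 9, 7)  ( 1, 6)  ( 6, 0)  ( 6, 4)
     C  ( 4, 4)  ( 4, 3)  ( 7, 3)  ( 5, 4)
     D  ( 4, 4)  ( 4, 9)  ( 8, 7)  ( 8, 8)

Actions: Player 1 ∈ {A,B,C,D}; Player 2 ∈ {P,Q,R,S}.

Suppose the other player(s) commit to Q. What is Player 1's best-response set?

BR_1 = {A}

u_1(A vs Q) = 9
u_1(B vs Q) = 1
u_1(C vs Q) = 4
u_1(D vs Q) = 4
max payoff 9 at {A}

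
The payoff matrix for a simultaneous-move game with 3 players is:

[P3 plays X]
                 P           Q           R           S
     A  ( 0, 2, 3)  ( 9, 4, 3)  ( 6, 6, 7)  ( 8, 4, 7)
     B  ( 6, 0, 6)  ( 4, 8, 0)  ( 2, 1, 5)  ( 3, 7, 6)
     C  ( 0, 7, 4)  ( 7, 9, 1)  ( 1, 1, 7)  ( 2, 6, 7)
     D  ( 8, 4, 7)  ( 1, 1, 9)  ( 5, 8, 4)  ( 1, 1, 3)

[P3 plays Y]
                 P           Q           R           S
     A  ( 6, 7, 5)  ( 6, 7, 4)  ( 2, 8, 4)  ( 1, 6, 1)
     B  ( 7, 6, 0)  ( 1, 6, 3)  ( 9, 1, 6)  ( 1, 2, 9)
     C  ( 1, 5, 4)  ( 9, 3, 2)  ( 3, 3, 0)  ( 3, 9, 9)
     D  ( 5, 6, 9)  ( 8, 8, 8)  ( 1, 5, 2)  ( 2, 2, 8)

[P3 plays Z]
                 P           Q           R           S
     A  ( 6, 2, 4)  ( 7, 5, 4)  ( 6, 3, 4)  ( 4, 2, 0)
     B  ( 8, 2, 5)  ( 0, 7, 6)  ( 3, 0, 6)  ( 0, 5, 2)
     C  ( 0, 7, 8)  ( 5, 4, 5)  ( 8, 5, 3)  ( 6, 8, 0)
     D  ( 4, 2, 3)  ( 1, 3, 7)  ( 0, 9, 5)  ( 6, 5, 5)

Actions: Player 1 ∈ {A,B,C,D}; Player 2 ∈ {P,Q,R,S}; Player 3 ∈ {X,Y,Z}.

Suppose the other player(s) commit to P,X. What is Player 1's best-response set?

P1 best: {D}

u_1(A vs P,X) = 0
u_1(B vs P,X) = 6
u_1(C vs P,X) = 0
u_1(D vs P,X) = 8
max payoff 8 at {D}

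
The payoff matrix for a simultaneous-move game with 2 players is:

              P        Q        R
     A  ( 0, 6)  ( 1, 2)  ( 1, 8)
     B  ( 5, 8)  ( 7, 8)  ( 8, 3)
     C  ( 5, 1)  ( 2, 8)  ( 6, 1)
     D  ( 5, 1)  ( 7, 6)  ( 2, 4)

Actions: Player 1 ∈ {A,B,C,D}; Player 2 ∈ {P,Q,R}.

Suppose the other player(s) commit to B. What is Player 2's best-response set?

BR_2 = {P,Q}

u_2(P vs B) = 8
u_2(Q vs B) = 8
u_2(R vs B) = 3
max payoff 8 at {P,Q}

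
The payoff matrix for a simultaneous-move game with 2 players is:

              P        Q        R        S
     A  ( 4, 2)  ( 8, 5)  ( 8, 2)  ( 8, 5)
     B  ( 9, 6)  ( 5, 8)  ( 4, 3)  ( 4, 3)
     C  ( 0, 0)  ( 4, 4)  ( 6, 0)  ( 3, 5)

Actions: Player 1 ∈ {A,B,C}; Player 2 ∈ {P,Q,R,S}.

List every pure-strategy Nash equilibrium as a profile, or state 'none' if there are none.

PSNE = {(A,Q), (A,S)}

(A,P): not NE [P1→B gives 9>4; P2→S gives 5>2]
(A,Q): NE
(A,R): not NE [P2→S gives 5>2]
(A,S): NE
(B,P): not NE [P2→Q gives 8>6]
(B,Q): not NE [P1→A gives 8>5]
(B,R): not NE [P1→A gives 8>4; P2→Q gives 8>3]
(B,S): not NE [P1→A gives 8>4; P2→Q gives 8>3]
(C,P): not NE [P1→B gives 9>0; P2→S gives 5>0]
(C,Q): not NE [P1→A gives 8>4; P2→S gives 5>4]
(C,R): not NE [P1→A gives 8>6; P2→S gives 5>0]
(C,S): not NE [P1→A gives 8>3]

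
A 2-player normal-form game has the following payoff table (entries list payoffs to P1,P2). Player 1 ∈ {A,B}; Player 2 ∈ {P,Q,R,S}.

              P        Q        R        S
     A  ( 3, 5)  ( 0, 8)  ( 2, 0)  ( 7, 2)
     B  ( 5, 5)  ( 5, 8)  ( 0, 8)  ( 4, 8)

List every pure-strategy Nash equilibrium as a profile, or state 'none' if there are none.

NE set: (B,Q)

(A,P): not NE [P1→B gives 5>3; P2→Q gives 8>5]
(A,Q): not NE [P1→B gives 5>0]
(A,R): not NE [P2→Q gives 8>0]
(A,S): not NE [P2→Q gives 8>2]
(B,P): not NE [P2→S gives 8>5]
(B,Q): NE
(B,R): not NE [P1→A gives 2>0]
(B,S): not NE [P1→A gives 7>4]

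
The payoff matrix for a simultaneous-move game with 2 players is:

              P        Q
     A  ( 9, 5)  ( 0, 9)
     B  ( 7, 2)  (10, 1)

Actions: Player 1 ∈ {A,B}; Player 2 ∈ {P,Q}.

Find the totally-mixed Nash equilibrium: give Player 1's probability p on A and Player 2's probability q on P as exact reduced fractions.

P1 indiff ⇒ q·9+(1-q)·0 = q·7+(1-q)·10 ⇒ q(2) = (1-q)(10) ⇒ q = 5/6
P2 indiff ⇒ p·5+(1-p)·2 = p·9+(1-p)·1 ⇒ p(-4) = (1-p)(-1) ⇒ p = 1/5

(p,q) = (1/5, 5/6)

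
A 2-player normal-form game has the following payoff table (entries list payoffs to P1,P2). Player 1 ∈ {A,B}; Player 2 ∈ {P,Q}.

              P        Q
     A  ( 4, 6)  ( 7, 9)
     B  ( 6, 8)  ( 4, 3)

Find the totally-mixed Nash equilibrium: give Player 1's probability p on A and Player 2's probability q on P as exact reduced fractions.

P1 indiff ⇒ q·4+(1-q)·7 = q·6+(1-q)·4 ⇒ q(-2) = (1-q)(-3) ⇒ q = 3/5
P2 indiff ⇒ p·6+(1-p)·8 = p·9+(1-p)·3 ⇒ p(-3) = (1-p)(-5) ⇒ p = 5/8

P1 mixes 5/8 on A; P2 mixes 3/5 on P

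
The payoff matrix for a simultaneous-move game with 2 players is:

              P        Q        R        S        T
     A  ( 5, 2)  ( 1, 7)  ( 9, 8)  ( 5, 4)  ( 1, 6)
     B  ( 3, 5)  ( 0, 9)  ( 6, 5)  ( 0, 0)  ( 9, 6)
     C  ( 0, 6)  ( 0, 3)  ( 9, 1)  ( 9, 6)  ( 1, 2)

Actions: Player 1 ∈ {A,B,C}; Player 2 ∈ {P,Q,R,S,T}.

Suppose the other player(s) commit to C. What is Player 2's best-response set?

u_2(P vs C) = 6
u_2(Q vs C) = 3
u_2(R vs C) = 1
u_2(S vs C) = 6
u_2(T vs C) = 2
max payoff 6 at {P,S}

BR_2 = {P,S}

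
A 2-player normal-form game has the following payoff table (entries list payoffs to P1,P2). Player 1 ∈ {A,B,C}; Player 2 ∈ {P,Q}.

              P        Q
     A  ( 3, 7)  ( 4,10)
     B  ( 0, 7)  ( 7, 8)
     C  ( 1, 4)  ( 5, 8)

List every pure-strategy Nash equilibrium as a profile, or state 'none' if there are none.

Nash profiles: (B,Q)

(A,P): not NE [P2→Q gives 10>7]
(A,Q): not NE [P1→B gives 7>4]
(B,P): not NE [P1→A gives 3>0; P2→Q gives 8>7]
(B,Q): NE
(C,P): not NE [P1→A gives 3>1; P2→Q gives 8>4]
(C,Q): not NE [P1→B gives 7>5]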